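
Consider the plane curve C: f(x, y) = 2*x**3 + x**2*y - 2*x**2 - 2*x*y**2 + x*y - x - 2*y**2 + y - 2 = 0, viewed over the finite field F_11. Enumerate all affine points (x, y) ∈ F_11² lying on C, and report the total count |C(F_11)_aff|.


Affine F_11-points: {(1, 4), (1, 5), (4, 5), (4, 7), (6, 0), (6, 7), (7, 8), (7, 10), (9, 6), (9, 9), (10, 5)}; count = 11.

For each of the 121 pairs (x, y) ∈ F_11², evaluate f(x, y) mod 11. Record the zeros.
  x = 0: [0↦9, 1↦8, 2↦3, 3↦5, 4↦3, 5↦8, 6↦9, 7↦6, 8↦10, 9↦10, 10↦6]  zeros at y ∈ ∅
  x = 1: [0↦8, 1↦7, 2↦9, 3↦3, 4↦0, 5↦0, 6↦3, 7↦9, 8↦7, 9↦8, 10↦1]  zeros at y ∈ {4, 5}
  x = 2: [0↦4, 1↦5, 2↦5, 3↦4, 4↦2, 5↦10, 6↦6, 7↦1, 8↦6, 9↦10, 10↦2]  zeros at y ∈ ∅
  x = 3: [0↦9, 1↦3, 2↦3, 3↦9, 4↦10, 5↦6, 6↦8, 7↦5, 8↦8, 9↦6, 10↦10]  zeros at y ∈ ∅
  x = 4: [0↦2, 1↦2, 2↦4, 3↦8, 4↦3, 5↦0, 6↦10, 7↦0, 8↦3, 9↦8, 10↦4]  zeros at y ∈ {5, 7}
  x = 5: [0↦6, 1↦3, 2↦9, 3↦2, 4↦4, 5↦4, 6↦2, 7↦9, 8↦3, 9↦6, 10↦7]  zeros at y ∈ ∅
  x = 6: [0↦0, 1↦7, 2↦8, 3↦3, 4↦3, 5↦8, 6↦7, 7↦0, 8↦9, 9↦1, 10↦9]  zeros at y ∈ {0, 7}
  x = 7: [0↦7, 1↦4, 2↦2, 3↦1, 4↦1, 5↦2, 6↦4, 7↦7, 8↦0, 9↦5, 10↦0]  zeros at y ∈ {8, 10}
  x = 8: [0↦6, 1↦6, 2↦3, 3↦8, 4↦10, 5↦9, 6↦5, 7↦9, 8↦10, 9↦8, 10↦3]  zeros at y ∈ ∅
  x = 9: [0↦9, 1↦3, 2↦1, 3↦3, 4↦9, 5↦8, 6↦0, 7↦7, 8↦7, 9↦0, 10↦8]  zeros at y ∈ {6, 9}
  x = 10: [0↦6, 1↦7, 2↦8, 3↦9, 4↦10, 5↦0, 6↦1, 7↦2, 8↦3, 9↦4, 10↦5]  zeros at y ∈ {5}
Collecting zeros: affine points = {(1, 4), (1, 5), (4, 5), (4, 7), (6, 0), (6, 7), (7, 8), (7, 10), (9, 6), (9, 9), (10, 5)}.
Total count |C(F_11)_aff| = 11.


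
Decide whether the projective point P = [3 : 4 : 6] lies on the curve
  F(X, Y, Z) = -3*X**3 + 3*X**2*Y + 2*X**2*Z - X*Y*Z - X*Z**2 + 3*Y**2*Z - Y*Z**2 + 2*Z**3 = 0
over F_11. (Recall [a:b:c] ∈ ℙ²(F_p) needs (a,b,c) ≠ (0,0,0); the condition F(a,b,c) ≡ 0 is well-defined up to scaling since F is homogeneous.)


F(3,4,6) ≡ 3 (mod 11); P is NOT on the curve.

Evaluate F(3, 4, 6) term-by-term (mod 11).
  -3*X**3 ↦ -3·27·1·1 = -81
  3*X**2*Y ↦ 3·9·4·1 = 108
  2*X**2*Z ↦ 2·9·1·6 = 108
  -X*Y*Z ↦ -1·3·4·6 = -72
  -X*Z**2 ↦ -1·3·1·36 = -108
  3*Y**2*Z ↦ 3·1·16·6 = 288
  -Y*Z**2 ↦ -1·1·4·36 = -144
  2*Z**3 ↦ 2·1·1·216 = 432
Sum: F(3, 4, 6) = (-81) + (108) + (108) + (-72) + (-108) + (288) + (-144) + (432) = 531.
Reducing mod 11: 531 ≡ 3 (mod 11).
Since F(a, b, c) ≡ 3 ≠ 0 (mod 11), P does NOT lie on the curve.


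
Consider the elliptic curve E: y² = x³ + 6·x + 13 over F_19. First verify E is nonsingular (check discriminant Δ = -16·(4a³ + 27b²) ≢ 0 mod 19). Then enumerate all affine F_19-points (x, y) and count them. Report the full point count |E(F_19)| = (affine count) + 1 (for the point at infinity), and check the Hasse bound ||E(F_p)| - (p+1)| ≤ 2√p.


Affine points = {(1, 1), (1, 18), (3, 1), (3, 18), (4, 5), (4, 14), (5, 4), (5, 15), (9, 6), (9, 13), (10, 3), (10, 16), (11, 2), (11, 17), (15, 1), (15, 18), (16, 5), (16, 14), (18, 5), (18, 14)}; affine count = 20; |E(F_19)| = 21.

Discriminant check: Δ ∝ 4a³ + 27b² = 4·6³ + 27·13² = 4·216 + 27·169 ≡ 12 (mod 19). Nonzero ⇒ E is nonsingular.
For each x ∈ F_19, compute rhs = x³ + 6·x + 13 mod 19, then count y ∈ F_19 with y² ≡ rhs.
  x = 0: rhs = 13, matching y values: none (0 points).
  x = 1: rhs = 1, matching y values: 1, 18 (2 points).
  x = 2: rhs = 14, matching y values: none (0 points).
  x = 3: rhs = 1, matching y values: 1, 18 (2 points).
  x = 4: rhs = 6, matching y values: 5, 14 (2 points).
  x = 5: rhs = 16, matching y values: 4, 15 (2 points).
  x = 6: rhs = 18, matching y values: none (0 points).
  x = 7: rhs = 18, matching y values: none (0 points).
  x = 8: rhs = 3, matching y values: none (0 points).
  x = 9: rhs = 17, matching y values: 6, 13 (2 points).
  x = 10: rhs = 9, matching y values: 3, 16 (2 points).
  x = 11: rhs = 4, matching y values: 2, 17 (2 points).
  x = 12: rhs = 8, matching y values: none (0 points).
  x = 13: rhs = 8, matching y values: none (0 points).
  x = 14: rhs = 10, matching y values: none (0 points).
  x = 15: rhs = 1, matching y values: 1, 18 (2 points).
  x = 16: rhs = 6, matching y values: 5, 14 (2 points).
  x = 17: rhs = 12, matching y values: none (0 points).
  x = 18: rhs = 6, matching y values: 5, 14 (2 points).
Total affine count: 20.
Full point count |E(F_19)| = 20 + 1 = 21.
Hasse bound: |21 − (19+1)| = |1| = 1 ≤ 2√19 ≈ 8.7178 ✓.


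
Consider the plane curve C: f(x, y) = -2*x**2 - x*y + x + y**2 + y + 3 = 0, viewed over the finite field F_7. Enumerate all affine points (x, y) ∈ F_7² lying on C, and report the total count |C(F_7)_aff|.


Affine F_7-points: {(4, 4), (4, 6), (5, 0), (5, 4), (6, 0), (6, 5)}; count = 6.

For each of the 49 pairs (x, y) ∈ F_7², evaluate f(x, y) mod 7. Record the zeros.
  x = 0: [0↦3, 1↦5, 2↦2, 3↦1, 4↦2, 5↦5, 6↦3]  zeros at y ∈ ∅
  x = 1: [0↦2, 1↦3, 2↦6, 3↦4, 4↦4, 5↦6, 6↦3]  zeros at y ∈ ∅
  x = 2: [0↦4, 1↦4, 2↦6, 3↦3, 4↦2, 5↦3, 6↦6]  zeros at y ∈ ∅
  x = 3: [0↦2, 1↦1, 2↦2, 3↦5, 4↦3, 5↦3, 6↦5]  zeros at y ∈ ∅
  x = 4: [0↦3, 1↦1, 2↦1, 3↦3, 4↦0, 5↦6, 6↦0]  zeros at y ∈ {4, 6}
  x = 5: [0↦0, 1↦4, 2↦3, 3↦4, 4↦0, 5↦5, 6↦5]  zeros at y ∈ {0, 4}
  x = 6: [0↦0, 1↦3, 2↦1, 3↦1, 4↦3, 5↦0, 6↦6]  zeros at y ∈ {0, 5}
Collecting zeros: affine points = {(4, 4), (4, 6), (5, 0), (5, 4), (6, 0), (6, 5)}.
Total count |C(F_7)_aff| = 6.


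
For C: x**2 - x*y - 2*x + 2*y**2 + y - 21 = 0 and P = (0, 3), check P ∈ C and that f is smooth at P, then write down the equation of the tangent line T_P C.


Tangent line at P: -5*x + 13*y - 39 = 0.

Step 1: f(0, 3) = 0, so P lies on C.
Step 2: partial derivatives
  f_x(x, y) = 2*x - y - 2, f_y(x, y) = -x + 4*y + 1.
  f_x(P) = -5, f_y(P) = 13 (gradient nonzero, so P is smooth).
Step 3: tangent line at P: -5·(x − 0) + 13·(y − 3) = 0.
Expanding: -5*x + 13*y - 39 = 0.


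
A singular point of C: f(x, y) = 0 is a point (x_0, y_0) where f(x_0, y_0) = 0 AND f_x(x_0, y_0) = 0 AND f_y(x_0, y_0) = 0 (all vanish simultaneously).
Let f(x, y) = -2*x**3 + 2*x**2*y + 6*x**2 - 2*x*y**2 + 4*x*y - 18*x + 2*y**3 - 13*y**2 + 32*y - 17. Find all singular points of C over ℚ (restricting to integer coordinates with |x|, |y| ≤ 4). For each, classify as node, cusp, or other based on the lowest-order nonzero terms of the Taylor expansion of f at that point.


Singular points: {(2, 3)}; classification: cusp.

Compute partial derivatives:
  f_x = -6*x**2 + 4*x*y + 12*x - 2*y**2 + 4*y - 18.
  f_y = 2*x**2 - 4*x*y + 4*x + 6*y**2 - 26*y + 32.
Scan x_0 ∈ {−4, ..., 4}. For each x_0, f_y(x_0, y) is a polynomial in y; find its integer roots y ∈ {−4, ..., 4}, then test f_x and f at those candidates.
  x = -4: f_y(-4, y) = 6*y**2 - 10*y + 48; no integer root y with |y| ≤ 4.
  x = -3: f_y(-3, y) = 6*y**2 - 14*y + 38; no integer root y with |y| ≤ 4.
  x = -2: f_y(-2, y) = 6*y**2 - 18*y + 32; no integer root y with |y| ≤ 4.
  x = -1: f_y(-1, y) = 6*y**2 - 22*y + 30; no integer root y with |y| ≤ 4.
  x = 0: f_y(0, y) = 6*y**2 - 26*y + 32; no integer root y with |y| ≤ 4.
  x = 1: f_y(1, y) = 6*y**2 - 30*y + 38; no integer root y with |y| ≤ 4.
  x = 2: f_y(2, y) = 6*y**2 - 34*y + 48; vanishes at y ∈ {3}. (2, 3): f_x = 0, f = 0 — SINGULAR.
  x = 3: f_y(3, y) = 6*y**2 - 38*y + 62; no integer root y with |y| ≤ 4.
  x = 4: f_y(4, y) = 6*y**2 - 42*y + 80; no integer root y with |y| ≤ 4.
Only singular point on the grid: (2, 3).
Classify: substitute x = 2 + u, y = 3 + v and expand: f = -2*u**3 + 2*u**2*v - 2*u*v**2 + 2*v**3 + v**2.
No constant or linear terms (consistent with a singular point). Quadratic part: v**2. Cubic part: -2*u**3 + 2*u**2*v - 2*u*v**2 + 2*v**3.
The quadratic part v**2 is a perfect square, so there is a single (double) tangent line v = 0, i.e. y = 3. Restricting the cubic part to that line (v = 0) leaves -2*u**3 ≠ 0, so f is not divisible by v and the branch is v² ≈ 2*u**3 to lowest order — this is a cusp.
Classification: cusp.


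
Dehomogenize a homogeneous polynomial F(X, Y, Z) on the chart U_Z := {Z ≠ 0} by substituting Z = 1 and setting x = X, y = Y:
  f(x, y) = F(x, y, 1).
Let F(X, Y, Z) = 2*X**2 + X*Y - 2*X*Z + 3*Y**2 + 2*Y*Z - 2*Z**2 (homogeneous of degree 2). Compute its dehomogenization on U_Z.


f(x, y) = 2*x**2 + x*y - 2*x + 3*y**2 + 2*y - 2

On U_Z we set Z = 1. Each monomial c·X^i·Y^j·Z^k in F becomes c·x^i·y^j·1^k = c·x^i·y^j.
Substituting Z = 1: F(X, Y, 1) = 2*x**2 + x*y - 2*x + 3*y**2 + 2*y - 2.
Note: deg(f) ≤ deg(F) = 2; strict inequality happens when F is divisible by Z (lost terms).


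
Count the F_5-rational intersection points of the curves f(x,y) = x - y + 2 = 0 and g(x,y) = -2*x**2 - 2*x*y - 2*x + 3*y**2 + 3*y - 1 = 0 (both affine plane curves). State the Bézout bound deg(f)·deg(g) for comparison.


Common zeros: {(1, 3), (3, 0)}; count = 2; Bézout bound = 2.

deg(f) = 1, deg(g) = 2, so Bézout bound = 2.
Scan x ∈ F_5. For each x, list the y ∈ F_5 with f(x, y) ≡ 0 and those with g(x, y) ≡ 0 (mod 5); the common zeros in that column are the intersection.
  x = 0: f ≡ 0 at y ∈ {2}; g ≡ 0 at y ∈ {1, 3}; common: ∅.
  x = 1: f ≡ 0 at y ∈ {3}; g ≡ 0 at y ∈ {0, 3}; common: {3}.
  x = 2: f ≡ 0 at y ∈ {4}; g ≡ 0 at y ∈ ∅; common: ∅.
  x = 3: f ≡ 0 at y ∈ {0}; g ≡ 0 at y ∈ {0, 1}; common: {0}.
  x = 4: f ≡ 0 at y ∈ {1}; g ≡ 0 at y ∈ ∅; common: ∅.
Collecting: common zeros = {(1, 3), (3, 0)}, so the count is 2.
Comparison with the Bézout bound: 2 ≤ 2 = deg(f)·deg(g), as expected for curves with no common component (the bound is attained).


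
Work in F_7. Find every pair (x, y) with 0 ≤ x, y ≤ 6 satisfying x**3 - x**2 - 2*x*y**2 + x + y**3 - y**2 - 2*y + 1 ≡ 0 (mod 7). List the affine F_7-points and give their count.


Affine F_7-points: {(0, 5), (1, 5), (1, 6), (2, 0), (3, 1), (4, 2), (4, 3), (4, 4), (5, 3), (5, 4), (6, 3), (6, 4), (6, 6)}; count = 13.

For each of the 49 pairs (x, y) ∈ F_7², evaluate f(x, y) mod 7. Record the zeros.
  x = 0: [0↦1, 1↦6, 2↦1, 3↦6, 4↦6, 5↦0, 6↦1]  zeros at y ∈ {5}
  x = 1: [0↦2, 1↦5, 2↦1, 3↦3, 4↦3, 5↦0, 6↦0]  zeros at y ∈ {5, 6}
  x = 2: [0↦0, 1↦1, 2↦5, 3↦4, 4↦4, 5↦4, 6↦3]  zeros at y ∈ {0}
  x = 3: [0↦1, 1↦0, 2↦5, 3↦1, 4↦1, 5↦4, 6↦2]  zeros at y ∈ {1}
  x = 4: [0↦4, 1↦1, 2↦0, 3↦0, 4↦0, 5↦6, 6↦3]  zeros at y ∈ {2, 3, 4}
  x = 5: [0↦1, 1↦3, 2↦3, 3↦0, 4↦0, 5↦2, 6↦5]  zeros at y ∈ {3, 4}
  x = 6: [0↦5, 1↦5, 2↦6, 3↦0, 4↦0, 5↦5, 6↦0]  zeros at y ∈ {3, 4, 6}
Collecting zeros: affine points = {(0, 5), (1, 5), (1, 6), (2, 0), (3, 1), (4, 2), (4, 3), (4, 4), (5, 3), (5, 4), (6, 3), (6, 4), (6, 6)}.
Total count |C(F_7)_aff| = 13.


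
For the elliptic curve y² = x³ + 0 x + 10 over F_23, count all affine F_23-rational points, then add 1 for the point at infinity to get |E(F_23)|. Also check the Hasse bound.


Affine points = {(2, 8), (2, 15), (7, 10), (7, 13), (8, 4), (8, 19), (9, 7), (9, 16), (12, 6), (12, 17), (15, 2), (15, 21), (16, 9), (16, 14), (17, 1), (17, 22), (18, 0), (20, 11), (20, 12), (21, 5), (21, 18), (22, 3), (22, 20)}; affine count = 23; |E(F_23)| = 24.

Discriminant check: Δ ∝ 4a³ + 27b² = 4·0³ + 27·10² = 4·0 + 27·100 ≡ 9 (mod 23). Nonzero ⇒ E is nonsingular.
For each x ∈ F_23, compute rhs = x³ + 0·x + 10 mod 23, then count y ∈ F_23 with y² ≡ rhs.
  x = 0: rhs = 10, matching y values: none (0 points).
  x = 1: rhs = 11, matching y values: none (0 points).
  x = 2: rhs = 18, matching y values: 8, 15 (2 points).
  x = 3: rhs = 14, matching y values: none (0 points).
  x = 4: rhs = 5, matching y values: none (0 points).
  x = 5: rhs = 20, matching y values: none (0 points).
  x = 6: rhs = 19, matching y values: none (0 points).
  x = 7: rhs = 8, matching y values: 10, 13 (2 points).
  x = 8: rhs = 16, matching y values: 4, 19 (2 points).
  x = 9: rhs = 3, matching y values: 7, 16 (2 points).
  x = 10: rhs = 21, matching y values: none (0 points).
  x = 11: rhs = 7, matching y values: none (0 points).
  x = 12: rhs = 13, matching y values: 6, 17 (2 points).
  x = 13: rhs = 22, matching y values: none (0 points).
  x = 14: rhs = 17, matching y values: none (0 points).
  x = 15: rhs = 4, matching y values: 2, 21 (2 points).
  x = 16: rhs = 12, matching y values: 9, 14 (2 points).
  x = 17: rhs = 1, matching y values: 1, 22 (2 points).
  x = 18: rhs = 0, matching y values: 0 (1 points).
  x = 19: rhs = 15, matching y values: none (0 points).
  x = 20: rhs = 6, matching y values: 11, 12 (2 points).
  x = 21: rhs = 2, matching y values: 5, 18 (2 points).
  x = 22: rhs = 9, matching y values: 3, 20 (2 points).
Total affine count: 23.
Full point count |E(F_23)| = 23 + 1 = 24.
Hasse bound: |24 − (23+1)| = |0| = 0 ≤ 2√23 ≈ 9.5917 ✓.


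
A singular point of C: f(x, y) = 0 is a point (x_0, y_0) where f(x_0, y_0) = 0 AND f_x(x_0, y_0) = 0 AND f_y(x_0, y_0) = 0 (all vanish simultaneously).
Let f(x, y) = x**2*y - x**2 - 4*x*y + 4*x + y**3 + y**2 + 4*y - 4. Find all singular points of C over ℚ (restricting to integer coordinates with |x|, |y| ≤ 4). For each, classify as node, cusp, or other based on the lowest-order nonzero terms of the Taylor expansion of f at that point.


Singular points: {(2, 0)}; classification: node.

Compute partial derivatives:
  f_x = 2*x*y - 2*x - 4*y + 4.
  f_y = x**2 - 4*x + 3*y**2 + 2*y + 4.
Scan x_0 ∈ {−4, ..., 4}. For each x_0, f_y(x_0, y) is a polynomial in y; find its integer roots y ∈ {−4, ..., 4}, then test f_x and f at those candidates.
  x = -4: f_y(-4, y) = 3*y**2 + 2*y + 36; no integer root y with |y| ≤ 4.
  x = -3: f_y(-3, y) = 3*y**2 + 2*y + 25; no integer root y with |y| ≤ 4.
  x = -2: f_y(-2, y) = 3*y**2 + 2*y + 16; no integer root y with |y| ≤ 4.
  x = -1: f_y(-1, y) = 3*y**2 + 2*y + 9; no integer root y with |y| ≤ 4.
  x = 0: f_y(0, y) = 3*y**2 + 2*y + 4; no integer root y with |y| ≤ 4.
  x = 1: f_y(1, y) = 3*y**2 + 2*y + 1; no integer root y with |y| ≤ 4.
  x = 2: f_y(2, y) = 3*y**2 + 2*y; vanishes at y ∈ {0}. (2, 0): f_x = 0, f = 0 — SINGULAR.
  x = 3: f_y(3, y) = 3*y**2 + 2*y + 1; no integer root y with |y| ≤ 4.
  x = 4: f_y(4, y) = 3*y**2 + 2*y + 4; no integer root y with |y| ≤ 4.
Only singular point on the grid: (2, 0).
Classify: substitute x = 2 + u, y = 0 + v and expand: f = u**2*v - u**2 + v**3 + v**2.
No constant or linear terms (consistent with a singular point). Quadratic part: -u**2 + v**2. Cubic part: u**2*v + v**3.
The quadratic part v**2 - u**2 = (v − u)(v + u) splits into two distinct linear factors, so there are two distinct tangent lines y − 0 = ±(x − 2) — this is a node (ordinary double point).
Classification: node.


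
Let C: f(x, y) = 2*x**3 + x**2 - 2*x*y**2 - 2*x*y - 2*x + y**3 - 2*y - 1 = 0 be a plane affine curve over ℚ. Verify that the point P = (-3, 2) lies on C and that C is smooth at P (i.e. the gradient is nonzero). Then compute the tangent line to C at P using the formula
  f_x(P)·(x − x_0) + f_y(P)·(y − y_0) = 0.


Tangent line at P: 34*x + 40*y + 22 = 0.

Step 1: f(-3, 2) = 0, so P lies on C.
Step 2: partial derivatives
  f_x(x, y) = 6*x**2 + 2*x - 2*y**2 - 2*y - 2, f_y(x, y) = -4*x*y - 2*x + 3*y**2 - 2.
  f_x(P) = 34, f_y(P) = 40 (gradient nonzero, so P is smooth).
Step 3: tangent line at P: 34·(x − -3) + 40·(y − 2) = 0.
Expanding: 34*x + 40*y + 22 = 0.


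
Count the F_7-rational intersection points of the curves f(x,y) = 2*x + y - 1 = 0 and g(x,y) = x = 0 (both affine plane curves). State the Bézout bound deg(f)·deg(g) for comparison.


Common zeros: {(0, 1)}; count = 1; Bézout bound = 1.

deg(f) = 1, deg(g) = 1, so Bézout bound = 1.
Scan x ∈ F_7. For each x, list the y ∈ F_7 with f(x, y) ≡ 0 and those with g(x, y) ≡ 0 (mod 7); the common zeros in that column are the intersection.
  x = 0: f ≡ 0 at y ∈ {1}; g ≡ 0 at y ∈ {0, 1, 2, 3, 4, 5, 6}; common: {1}.
  x = 1: f ≡ 0 at y ∈ {6}; g ≡ 0 at y ∈ ∅; common: ∅.
  x = 2: f ≡ 0 at y ∈ {4}; g ≡ 0 at y ∈ ∅; common: ∅.
  x = 3: f ≡ 0 at y ∈ {2}; g ≡ 0 at y ∈ ∅; common: ∅.
  x = 4: f ≡ 0 at y ∈ {0}; g ≡ 0 at y ∈ ∅; common: ∅.
  x = 5: f ≡ 0 at y ∈ {5}; g ≡ 0 at y ∈ ∅; common: ∅.
  x = 6: f ≡ 0 at y ∈ {3}; g ≡ 0 at y ∈ ∅; common: ∅.
Collecting: common zeros = {(0, 1)}, so the count is 1.
Comparison with the Bézout bound: 1 ≤ 1 = deg(f)·deg(g), as expected for curves with no common component (the bound is attained).


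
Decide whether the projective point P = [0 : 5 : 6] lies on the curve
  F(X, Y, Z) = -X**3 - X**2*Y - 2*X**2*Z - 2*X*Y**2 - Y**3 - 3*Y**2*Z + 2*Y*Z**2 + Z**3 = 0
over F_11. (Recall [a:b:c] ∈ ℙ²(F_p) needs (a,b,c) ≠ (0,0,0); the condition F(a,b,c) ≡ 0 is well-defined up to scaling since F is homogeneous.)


F(0,5,6) ≡ 1 (mod 11); P is NOT on the curve.

Evaluate F(0, 5, 6) term-by-term (mod 11).
  -X**3 ↦ -1·0·1·1 = 0
  -X**2*Y ↦ -1·0·5·1 = 0
  -2*X**2*Z ↦ -2·0·1·6 = 0
  -2*X*Y**2 ↦ -2·0·25·1 = 0
  -Y**3 ↦ -1·1·125·1 = -125
  -3*Y**2*Z ↦ -3·1·25·6 = -450
  2*Y*Z**2 ↦ 2·1·5·36 = 360
  Z**3 ↦ 1·1·1·216 = 216
Sum: F(0, 5, 6) = (0) + (0) + (0) + (0) + (-125) + (-450) + (360) + (216) = 1.
Reducing mod 11: 1 ≡ 1 (mod 11).
Since F(a, b, c) ≡ 1 ≠ 0 (mod 11), P does NOT lie on the curve.


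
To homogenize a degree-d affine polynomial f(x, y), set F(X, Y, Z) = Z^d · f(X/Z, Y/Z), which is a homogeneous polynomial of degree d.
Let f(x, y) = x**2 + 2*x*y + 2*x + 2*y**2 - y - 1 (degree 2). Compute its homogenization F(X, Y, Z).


F(X, Y, Z) = X**2 + 2*X*Y + 2*X*Z + 2*Y**2 - Y*Z - Z**2

deg(f) = 2.
Substitute x = X/Z, y = Y/Z into f, then multiply by Z^2.
  monomial 1·x^2·y^0 ↦ 1·X^2·Y^0·Z^0.
  monomial 2·x^1·y^1 ↦ 2·X^1·Y^1·Z^0.
  monomial 2·x^1·y^0 ↦ 2·X^1·Y^0·Z^1.
  monomial 2·x^0·y^2 ↦ 2·X^0·Y^2·Z^0.
  monomial -1·x^0·y^1 ↦ -1·X^0·Y^1·Z^1.
  monomial -1·x^0·y^0 ↦ -1·X^0·Y^0·Z^2.
Collecting: F(X, Y, Z) = X**2 + 2*X*Y + 2*X*Z + 2*Y**2 - Y*Z - Z**2.


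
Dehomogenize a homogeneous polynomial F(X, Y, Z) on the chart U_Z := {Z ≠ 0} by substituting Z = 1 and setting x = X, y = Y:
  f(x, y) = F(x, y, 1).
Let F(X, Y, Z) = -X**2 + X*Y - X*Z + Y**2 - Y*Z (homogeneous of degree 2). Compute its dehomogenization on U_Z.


f(x, y) = -x**2 + x*y - x + y**2 - y

On U_Z we set Z = 1. Each monomial c·X^i·Y^j·Z^k in F becomes c·x^i·y^j·1^k = c·x^i·y^j.
Substituting Z = 1: F(X, Y, 1) = -x**2 + x*y - x + y**2 - y.
Note: deg(f) ≤ deg(F) = 2; strict inequality happens when F is divisible by Z (lost terms).


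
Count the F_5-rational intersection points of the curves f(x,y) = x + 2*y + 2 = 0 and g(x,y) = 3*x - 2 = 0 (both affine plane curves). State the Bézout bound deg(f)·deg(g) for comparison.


Common zeros: {(4, 2)}; count = 1; Bézout bound = 1.

deg(f) = 1, deg(g) = 1, so Bézout bound = 1.
Scan x ∈ F_5. For each x, list the y ∈ F_5 with f(x, y) ≡ 0 and those with g(x, y) ≡ 0 (mod 5); the common zeros in that column are the intersection.
  x = 0: f ≡ 0 at y ∈ {4}; g ≡ 0 at y ∈ ∅; common: ∅.
  x = 1: f ≡ 0 at y ∈ {1}; g ≡ 0 at y ∈ ∅; common: ∅.
  x = 2: f ≡ 0 at y ∈ {3}; g ≡ 0 at y ∈ ∅; common: ∅.
  x = 3: f ≡ 0 at y ∈ {0}; g ≡ 0 at y ∈ ∅; common: ∅.
  x = 4: f ≡ 0 at y ∈ {2}; g ≡ 0 at y ∈ {0, 1, 2, 3, 4}; common: {2}.
Collecting: common zeros = {(4, 2)}, so the count is 1.
Comparison with the Bézout bound: 1 ≤ 1 = deg(f)·deg(g), as expected for curves with no common component (the bound is attained).


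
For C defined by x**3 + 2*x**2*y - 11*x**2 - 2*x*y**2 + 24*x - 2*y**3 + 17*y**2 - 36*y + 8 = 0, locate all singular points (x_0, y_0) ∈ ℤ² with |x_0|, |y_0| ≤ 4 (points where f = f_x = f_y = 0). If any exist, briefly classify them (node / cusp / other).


Singular points: {(2, 2)}; classification: node.

Compute partial derivatives:
  f_x = 3*x**2 + 4*x*y - 22*x - 2*y**2 + 24.
  f_y = 2*x**2 - 4*x*y - 6*y**2 + 34*y - 36.
Scan x_0 ∈ {−4, ..., 4}. For each x_0, f_y(x_0, y) is a polynomial in y; find its integer roots y ∈ {−4, ..., 4}, then test f_x and f at those candidates.
  x = -4: f_y(-4, y) = -6*y**2 + 50*y - 4; no integer root y with |y| ≤ 4.
  x = -3: f_y(-3, y) = -6*y**2 + 46*y - 18; no integer root y with |y| ≤ 4.
  x = -2: f_y(-2, y) = -6*y**2 + 42*y - 28; no integer root y with |y| ≤ 4.
  x = -1: f_y(-1, y) = -6*y**2 + 38*y - 34; no integer root y with |y| ≤ 4.
  x = 0: f_y(0, y) = -6*y**2 + 34*y - 36; no integer root y with |y| ≤ 4.
  x = 1: f_y(1, y) = -6*y**2 + 30*y - 34; no integer root y with |y| ≤ 4.
  x = 2: f_y(2, y) = -6*y**2 + 26*y - 28; vanishes at y ∈ {2}. (2, 2): f_x = 0, f = 0 — SINGULAR.
  x = 3: f_y(3, y) = -6*y**2 + 22*y - 18; no integer root y with |y| ≤ 4.
  x = 4: f_y(4, y) = -6*y**2 + 18*y - 4; no integer root y with |y| ≤ 4.
Only singular point on the grid: (2, 2).
Classify: substitute x = 2 + u, y = 2 + v and expand: f = u**3 + 2*u**2*v - u**2 - 2*u*v**2 - 2*v**3 + v**2.
No constant or linear terms (consistent with a singular point). Quadratic part: -u**2 + v**2. Cubic part: u**3 + 2*u**2*v - 2*u*v**2 - 2*v**3.
The quadratic part v**2 - u**2 = (v − u)(v + u) splits into two distinct linear factors, so there are two distinct tangent lines y − 2 = ±(x − 2) — this is a node (ordinary double point).
Classification: node.


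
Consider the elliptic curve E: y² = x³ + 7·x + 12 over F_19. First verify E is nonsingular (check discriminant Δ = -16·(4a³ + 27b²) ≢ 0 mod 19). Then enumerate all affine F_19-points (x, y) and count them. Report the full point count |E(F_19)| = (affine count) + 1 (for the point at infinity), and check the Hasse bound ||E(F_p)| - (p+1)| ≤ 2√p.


Affine points = {(1, 1), (1, 18), (4, 3), (4, 16), (5, 1), (5, 18), (6, 2), (6, 17), (7, 9), (7, 10), (9, 5), (9, 14), (12, 0), (13, 1), (13, 18), (14, 2), (14, 17), (17, 3), (17, 16), (18, 2), (18, 17)}; affine count = 21; |E(F_19)| = 22.

Discriminant check: Δ ∝ 4a³ + 27b² = 4·7³ + 27·12² = 4·343 + 27·144 ≡ 16 (mod 19). Nonzero ⇒ E is nonsingular.
For each x ∈ F_19, compute rhs = x³ + 7·x + 12 mod 19, then count y ∈ F_19 with y² ≡ rhs.
  x = 0: rhs = 12, matching y values: none (0 points).
  x = 1: rhs = 1, matching y values: 1, 18 (2 points).
  x = 2: rhs = 15, matching y values: none (0 points).
  x = 3: rhs = 3, matching y values: none (0 points).
  x = 4: rhs = 9, matching y values: 3, 16 (2 points).
  x = 5: rhs = 1, matching y values: 1, 18 (2 points).
  x = 6: rhs = 4, matching y values: 2, 17 (2 points).
  x = 7: rhs = 5, matching y values: 9, 10 (2 points).
  x = 8: rhs = 10, matching y values: none (0 points).
  x = 9: rhs = 6, matching y values: 5, 14 (2 points).
  x = 10: rhs = 18, matching y values: none (0 points).
  x = 11: rhs = 14, matching y values: none (0 points).
  x = 12: rhs = 0, matching y values: 0 (1 points).
  x = 13: rhs = 1, matching y values: 1, 18 (2 points).
  x = 14: rhs = 4, matching y values: 2, 17 (2 points).
  x = 15: rhs = 15, matching y values: none (0 points).
  x = 16: rhs = 2, matching y values: none (0 points).
  x = 17: rhs = 9, matching y values: 3, 16 (2 points).
  x = 18: rhs = 4, matching y values: 2, 17 (2 points).
Total affine count: 21.
Full point count |E(F_19)| = 21 + 1 = 22.
Hasse bound: |22 − (19+1)| = |2| = 2 ≤ 2√19 ≈ 8.7178 ✓.


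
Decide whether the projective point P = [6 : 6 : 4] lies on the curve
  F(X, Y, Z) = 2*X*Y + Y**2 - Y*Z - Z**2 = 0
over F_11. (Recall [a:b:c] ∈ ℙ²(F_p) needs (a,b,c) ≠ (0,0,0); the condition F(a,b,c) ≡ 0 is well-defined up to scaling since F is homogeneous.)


F(6,6,4) ≡ 2 (mod 11); P is NOT on the curve.

Evaluate F(6, 6, 4) term-by-term (mod 11).
  2*X*Y ↦ 2·6·6·1 = 72
  Y**2 ↦ 1·1·36·1 = 36
  -Y*Z ↦ -1·1·6·4 = -24
  -Z**2 ↦ -1·1·1·16 = -16
Sum: F(6, 6, 4) = (72) + (36) + (-24) + (-16) = 68.
Reducing mod 11: 68 ≡ 2 (mod 11).
Since F(a, b, c) ≡ 2 ≠ 0 (mod 11), P does NOT lie on the curve.


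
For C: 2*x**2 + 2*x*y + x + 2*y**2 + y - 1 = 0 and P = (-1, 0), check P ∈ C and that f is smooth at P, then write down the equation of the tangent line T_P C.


Tangent line at P: -3*x - y - 3 = 0.

Step 1: f(-1, 0) = 0, so P lies on C.
Step 2: partial derivatives
  f_x(x, y) = 4*x + 2*y + 1, f_y(x, y) = 2*x + 4*y + 1.
  f_x(P) = -3, f_y(P) = -1 (gradient nonzero, so P is smooth).
Step 3: tangent line at P: -3·(x − -1) + -1·(y − 0) = 0.
Expanding: -3*x - y - 3 = 0.


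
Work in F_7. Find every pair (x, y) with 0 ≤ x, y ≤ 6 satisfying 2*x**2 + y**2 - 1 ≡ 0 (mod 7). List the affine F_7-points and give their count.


Affine F_7-points: {(0, 1), (0, 6), (2, 0), (3, 2), (3, 5), (4, 2), (4, 5), (5, 0)}; count = 8.

For each of the 49 pairs (x, y) ∈ F_7², evaluate f(x, y) mod 7. Record the zeros.
  x = 0: [0↦6, 1↦0, 2↦3, 3↦1, 4↦1, 5↦3, 6↦0]  zeros at y ∈ {1, 6}
  x = 1: [0↦1, 1↦2, 2↦5, 3↦3, 4↦3, 5↦5, 6↦2]  zeros at y ∈ ∅
  x = 2: [0↦0, 1↦1, 2↦4, 3↦2, 4↦2, 5↦4, 6↦1]  zeros at y ∈ {0}
  x = 3: [0↦3, 1↦4, 2↦0, 3↦5, 4↦5, 5↦0, 6↦4]  zeros at y ∈ {2, 5}
  x = 4: [0↦3, 1↦4, 2↦0, 3↦5, 4↦5, 5↦0, 6↦4]  zeros at y ∈ {2, 5}
  x = 5: [0↦0, 1↦1, 2↦4, 3↦2, 4↦2, 5↦4, 6↦1]  zeros at y ∈ {0}
  x = 6: [0↦1, 1↦2, 2↦5, 3↦3, 4↦3, 5↦5, 6↦2]  zeros at y ∈ ∅
Collecting zeros: affine points = {(0, 1), (0, 6), (2, 0), (3, 2), (3, 5), (4, 2), (4, 5), (5, 0)}.
Total count |C(F_7)_aff| = 8.


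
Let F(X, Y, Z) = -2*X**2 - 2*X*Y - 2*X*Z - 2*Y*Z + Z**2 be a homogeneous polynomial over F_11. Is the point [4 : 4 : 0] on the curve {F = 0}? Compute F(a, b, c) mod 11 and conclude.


F(4,4,0) ≡ 2 (mod 11); P is NOT on the curve.

Evaluate F(4, 4, 0) term-by-term (mod 11).
  -2*X**2 ↦ -2·16·1·1 = -32
  -2*X*Y ↦ -2·4·4·1 = -32
  -2*X*Z ↦ -2·4·1·0 = 0
  -2*Y*Z ↦ -2·1·4·0 = 0
  Z**2 ↦ 1·1·1·0 = 0
Sum: F(4, 4, 0) = (-32) + (-32) + (0) + (0) + (0) = -64.
Reducing mod 11: -64 ≡ 2 (mod 11).
Since F(a, b, c) ≡ 2 ≠ 0 (mod 11), P does NOT lie on the curve.


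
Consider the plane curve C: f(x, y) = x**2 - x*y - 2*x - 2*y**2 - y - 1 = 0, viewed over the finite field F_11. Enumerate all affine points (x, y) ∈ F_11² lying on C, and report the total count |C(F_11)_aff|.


Affine F_11-points: {(0, 2), (0, 3), (2, 5), (2, 10), (4, 1), (4, 2), (5, 3), (5, 5), (10, 1), (10, 10)}; count = 10.

For each of the 121 pairs (x, y) ∈ F_11², evaluate f(x, y) mod 11. Record the zeros.
  x = 0: [0↦10, 1↦7, 2↦0, 3↦0, 4↦7, 5↦10, 6↦9, 7↦4, 8↦6, 9↦4, 10↦9]  zeros at y ∈ {2, 3}
  x = 1: [0↦9, 1↦5, 2↦8, 3↦7, 4↦2, 5↦4, 6↦2, 7↦7, 8↦8, 9↦5, 10↦9]  zeros at y ∈ ∅
  x = 2: [0↦10, 1↦5, 2↦7, 3↦5, 4↦10, 5↦0, 6↦8, 7↦1, 8↦1, 9↦8, 10↦0]  zeros at y ∈ {5, 10}
  x = 3: [0↦2, 1↦7, 2↦8, 3↦5, 4↦9, 5↦9, 6↦5, 7↦8, 8↦7, 9↦2, 10↦4]  zeros at y ∈ ∅
  x = 4: [0↦7, 1↦0, 2↦0, 3↦7, 4↦10, 5↦9, 6↦4, 7↦6, 8↦4, 9↦9, 10↦10]  zeros at y ∈ {1, 2}
  x = 5: [0↦3, 1↦6, 2↦5, 3↦0, 4↦2, 5↦0, 6↦5, 7↦6, 8↦3, 9↦7, 10↦7]  zeros at y ∈ {3, 5}
  x = 6: [0↦1, 1↦3, 2↦1, 3↦6, 4↦7, 5↦4, 6↦8, 7↦8, 8↦4, 9↦7, 10↦6]  zeros at y ∈ ∅
  x = 7: [0↦1, 1↦2, 2↦10, 3↦3, 4↦3, 5↦10, 6↦2, 7↦1, 8↦7, 9↦9, 10↦7]  zeros at y ∈ ∅
  x = 8: [0↦3, 1↦3, 2↦10, 3↦2, 4↦1, 5↦7, 6↦9, 7↦7, 8↦1, 9↦2, 10↦10]  zeros at y ∈ ∅
  x = 9: [0↦7, 1↦6, 2↦1, 3↦3, 4↦1, 5↦6, 6↦7, 7↦4, 8↦8, 9↦8, 10↦4]  zeros at y ∈ ∅
  x = 10: [0↦2, 1↦0, 2↦5, 3↦6, 4↦3, 5↦7, 6↦7, 7↦3, 8↦6, 9↦5, 10↦0]  zeros at y ∈ {1, 10}
Collecting zeros: affine points = {(0, 2), (0, 3), (2, 5), (2, 10), (4, 1), (4, 2), (5, 3), (5, 5), (10, 1), (10, 10)}.
Total count |C(F_11)_aff| = 10.


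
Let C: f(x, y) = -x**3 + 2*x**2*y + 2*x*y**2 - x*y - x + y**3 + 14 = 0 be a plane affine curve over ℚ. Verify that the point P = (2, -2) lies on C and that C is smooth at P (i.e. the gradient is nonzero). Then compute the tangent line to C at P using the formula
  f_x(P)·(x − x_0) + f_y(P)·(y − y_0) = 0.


Tangent line at P: -19*x + 2*y + 42 = 0.

Step 1: f(2, -2) = 0, so P lies on C.
Step 2: partial derivatives
  f_x(x, y) = -3*x**2 + 4*x*y + 2*y**2 - y - 1, f_y(x, y) = 2*x**2 + 4*x*y - x + 3*y**2.
  f_x(P) = -19, f_y(P) = 2 (gradient nonzero, so P is smooth).
Step 3: tangent line at P: -19·(x − 2) + 2·(y − -2) = 0.
Expanding: -19*x + 2*y + 42 = 0.


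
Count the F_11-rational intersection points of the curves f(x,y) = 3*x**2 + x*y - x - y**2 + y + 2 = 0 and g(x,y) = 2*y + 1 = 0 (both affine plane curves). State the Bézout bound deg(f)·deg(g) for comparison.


Common zeros: {(1, 5), (5, 5)}; count = 2; Bézout bound = 2.

deg(f) = 2, deg(g) = 1, so Bézout bound = 2.
Scan x ∈ F_11. For each x, list the y ∈ F_11 with f(x, y) ≡ 0 and those with g(x, y) ≡ 0 (mod 11); the common zeros in that column are the intersection.
  x = 0: f ≡ 0 at y ∈ {2, 10}; g ≡ 0 at y ∈ {5}; common: ∅.
  x = 1: f ≡ 0 at y ∈ {5, 8}; g ≡ 0 at y ∈ {5}; common: {5}.
  x = 2: f ≡ 0 at y ∈ ∅; g ≡ 0 at y ∈ {5}; common: ∅.
  x = 3: f ≡ 0 at y ∈ ∅; g ≡ 0 at y ∈ {5}; common: ∅.
  x = 4: f ≡ 0 at y ∈ {8}; g ≡ 0 at y ∈ {5}; common: ∅.
  x = 5: f ≡ 0 at y ∈ {1, 5}; g ≡ 0 at y ∈ {5}; common: {5}.
  x = 6: f ≡ 0 at y ∈ {1, 6}; g ≡ 0 at y ∈ {5}; common: ∅.
  x = 7: f ≡ 0 at y ∈ {2, 6}; g ≡ 0 at y ∈ {5}; common: ∅.
  x = 8: f ≡ 0 at y ∈ {10}; g ≡ 0 at y ∈ {5}; common: ∅.
  x = 9: f ≡ 0 at y ∈ ∅; g ≡ 0 at y ∈ {5}; common: ∅.
  x = 10: f ≡ 0 at y ∈ ∅; g ≡ 0 at y ∈ {5}; common: ∅.
Collecting: common zeros = {(1, 5), (5, 5)}, so the count is 2.
Comparison with the Bézout bound: 2 ≤ 2 = deg(f)·deg(g), as expected for curves with no common component (the bound is attained).


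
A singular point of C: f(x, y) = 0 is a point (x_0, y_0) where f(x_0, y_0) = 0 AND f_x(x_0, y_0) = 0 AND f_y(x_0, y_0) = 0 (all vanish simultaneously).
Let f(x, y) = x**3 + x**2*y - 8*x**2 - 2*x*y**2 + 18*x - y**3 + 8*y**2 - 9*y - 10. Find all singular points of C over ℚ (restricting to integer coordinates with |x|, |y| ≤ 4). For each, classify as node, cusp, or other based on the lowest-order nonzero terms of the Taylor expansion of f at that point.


Singular points: {(2, 1)}; classification: node.

Compute partial derivatives:
  f_x = 3*x**2 + 2*x*y - 16*x - 2*y**2 + 18.
  f_y = x**2 - 4*x*y - 3*y**2 + 16*y - 9.
Scan x_0 ∈ {−4, ..., 4}. For each x_0, f_y(x_0, y) is a polynomial in y; find its integer roots y ∈ {−4, ..., 4}, then test f_x and f at those candidates.
  x = -4: f_y(-4, y) = -3*y**2 + 32*y + 7; no integer root y with |y| ≤ 4.
  x = -3: f_y(-3, y) = -3*y**2 + 28*y; vanishes at y ∈ {0}. (-3, 0): f_x = 93 ≠ 0.
  x = -2: f_y(-2, y) = -3*y**2 + 24*y - 5; no integer root y with |y| ≤ 4.
  x = -1: f_y(-1, y) = -3*y**2 + 20*y - 8; no integer root y with |y| ≤ 4.
  x = 0: f_y(0, y) = -3*y**2 + 16*y - 9; no integer root y with |y| ≤ 4.
  x = 1: f_y(1, y) = -3*y**2 + 12*y - 8; no integer root y with |y| ≤ 4.
  x = 2: f_y(2, y) = -3*y**2 + 8*y - 5; vanishes at y ∈ {1}. (2, 1): f_x = 0, f = 0 — SINGULAR.
  x = 3: f_y(3, y) = -3*y**2 + 4*y; vanishes at y ∈ {0}. (3, 0): f_x = -3 ≠ 0.
  x = 4: f_y(4, y) = 7 - 3*y**2; no integer root y with |y| ≤ 4.
Only singular point on the grid: (2, 1).
Classify: substitute x = 2 + u, y = 1 + v and expand: f = u**3 + u**2*v - u**2 - 2*u*v**2 - v**3 + v**2.
No constant or linear terms (consistent with a singular point). Quadratic part: -u**2 + v**2. Cubic part: u**3 + u**2*v - 2*u*v**2 - v**3.
The quadratic part v**2 - u**2 = (v − u)(v + u) splits into two distinct linear factors, so there are two distinct tangent lines y − 1 = ±(x − 2) — this is a node (ordinary double point).
Classification: node.


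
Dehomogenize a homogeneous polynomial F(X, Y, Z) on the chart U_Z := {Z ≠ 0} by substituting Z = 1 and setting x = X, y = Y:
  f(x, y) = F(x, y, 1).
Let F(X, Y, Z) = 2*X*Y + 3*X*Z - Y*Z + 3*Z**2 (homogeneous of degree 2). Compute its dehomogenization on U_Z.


f(x, y) = 2*x*y + 3*x - y + 3

On U_Z we set Z = 1. Each monomial c·X^i·Y^j·Z^k in F becomes c·x^i·y^j·1^k = c·x^i·y^j.
Substituting Z = 1: F(X, Y, 1) = 2*x*y + 3*x - y + 3.
Note: deg(f) ≤ deg(F) = 2; strict inequality happens when F is divisible by Z (lost terms).


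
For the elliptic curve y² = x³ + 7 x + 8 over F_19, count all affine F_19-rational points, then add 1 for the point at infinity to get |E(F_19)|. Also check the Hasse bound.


Affine points = {(1, 4), (1, 15), (2, 7), (2, 12), (4, 9), (4, 10), (5, 4), (5, 15), (6, 0), (7, 1), (7, 18), (8, 5), (8, 14), (13, 4), (13, 15), (14, 0), (15, 7), (15, 12), (16, 6), (16, 13), (17, 9), (17, 10), (18, 0)}; affine count = 23; |E(F_19)| = 24.

Discriminant check: Δ ∝ 4a³ + 27b² = 4·7³ + 27·8² = 4·343 + 27·64 ≡ 3 (mod 19). Nonzero ⇒ E is nonsingular.
For each x ∈ F_19, compute rhs = x³ + 7·x + 8 mod 19, then count y ∈ F_19 with y² ≡ rhs.
  x = 0: rhs = 8, matching y values: none (0 points).
  x = 1: rhs = 16, matching y values: 4, 15 (2 points).
  x = 2: rhs = 11, matching y values: 7, 12 (2 points).
  x = 3: rhs = 18, matching y values: none (0 points).
  x = 4: rhs = 5, matching y values: 9, 10 (2 points).
  x = 5: rhs = 16, matching y values: 4, 15 (2 points).
  x = 6: rhs = 0, matching y values: 0 (1 points).
  x = 7: rhs = 1, matching y values: 1, 18 (2 points).
  x = 8: rhs = 6, matching y values: 5, 14 (2 points).
  x = 9: rhs = 2, matching y values: none (0 points).
  x = 10: rhs = 14, matching y values: none (0 points).
  x = 11: rhs = 10, matching y values: none (0 points).
  x = 12: rhs = 15, matching y values: none (0 points).
  x = 13: rhs = 16, matching y values: 4, 15 (2 points).
  x = 14: rhs = 0, matching y values: 0 (1 points).
  x = 15: rhs = 11, matching y values: 7, 12 (2 points).
  x = 16: rhs = 17, matching y values: 6, 13 (2 points).
  x = 17: rhs = 5, matching y values: 9, 10 (2 points).
  x = 18: rhs = 0, matching y values: 0 (1 points).
Total affine count: 23.
Full point count |E(F_19)| = 23 + 1 = 24.
Hasse bound: |24 − (19+1)| = |4| = 4 ≤ 2√19 ≈ 8.7178 ✓.


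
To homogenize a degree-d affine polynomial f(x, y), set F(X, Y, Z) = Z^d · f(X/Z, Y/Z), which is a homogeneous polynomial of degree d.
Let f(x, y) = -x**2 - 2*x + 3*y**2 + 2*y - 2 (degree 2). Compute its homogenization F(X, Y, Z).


F(X, Y, Z) = -X**2 - 2*X*Z + 3*Y**2 + 2*Y*Z - 2*Z**2

deg(f) = 2.
Substitute x = X/Z, y = Y/Z into f, then multiply by Z^2.
  monomial -1·x^2·y^0 ↦ -1·X^2·Y^0·Z^0.
  monomial -2·x^1·y^0 ↦ -2·X^1·Y^0·Z^1.
  monomial 3·x^0·y^2 ↦ 3·X^0·Y^2·Z^0.
  monomial 2·x^0·y^1 ↦ 2·X^0·Y^1·Z^1.
  monomial -2·x^0·y^0 ↦ -2·X^0·Y^0·Z^2.
Collecting: F(X, Y, Z) = -X**2 - 2*X*Z + 3*Y**2 + 2*Y*Z - 2*Z**2.


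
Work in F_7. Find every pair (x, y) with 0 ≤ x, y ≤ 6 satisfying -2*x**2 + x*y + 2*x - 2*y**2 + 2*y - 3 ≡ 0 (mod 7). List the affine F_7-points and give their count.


Affine F_7-points: {(0, 2), (0, 6), (2, 0), (2, 2), (4, 4), (4, 6), (6, 0), (6, 4)}; count = 8.

For each of the 49 pairs (x, y) ∈ F_7², evaluate f(x, y) mod 7. Record the zeros.
  x = 0: [0↦4, 1↦4, 2↦0, 3↦6, 4↦1, 5↦6, 6↦0]  zeros at y ∈ {2, 6}
  x = 1: [0↦4, 1↦5, 2↦2, 3↦2, 4↦5, 5↦4, 6↦6]  zeros at y ∈ ∅
  x = 2: [0↦0, 1↦2, 2↦0, 3↦1, 4↦5, 5↦5, 6↦1]  zeros at y ∈ {0, 2}
  x = 3: [0↦6, 1↦2, 2↦1, 3↦3, 4↦1, 5↦2, 6↦6]  zeros at y ∈ ∅
  x = 4: [0↦1, 1↦5, 2↦5, 3↦1, 4↦0, 5↦2, 6↦0]  zeros at y ∈ {4, 6}
  x = 5: [0↦6, 1↦4, 2↦5, 3↦2, 4↦2, 5↦5, 6↦4]  zeros at y ∈ ∅
  x = 6: [0↦0, 1↦6, 2↦1, 3↦6, 4↦0, 5↦4, 6↦4]  zeros at y ∈ {0, 4}
Collecting zeros: affine points = {(0, 2), (0, 6), (2, 0), (2, 2), (4, 4), (4, 6), (6, 0), (6, 4)}.
Total count |C(F_7)_aff| = 8.


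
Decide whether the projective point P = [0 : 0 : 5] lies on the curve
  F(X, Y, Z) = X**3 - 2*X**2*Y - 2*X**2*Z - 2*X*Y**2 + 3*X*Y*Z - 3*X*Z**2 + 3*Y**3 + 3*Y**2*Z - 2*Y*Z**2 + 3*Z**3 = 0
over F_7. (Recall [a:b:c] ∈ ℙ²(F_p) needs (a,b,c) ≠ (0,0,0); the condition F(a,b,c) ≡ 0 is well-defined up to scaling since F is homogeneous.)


F(0,0,5) ≡ 4 (mod 7); P is NOT on the curve.

Evaluate F(0, 0, 5) term-by-term (mod 7).
  X**3 ↦ 1·0·1·1 = 0
  -2*X**2*Y ↦ -2·0·0·1 = 0
  -2*X**2*Z ↦ -2·0·1·5 = 0
  -2*X*Y**2 ↦ -2·0·0·1 = 0
  3*X*Y*Z ↦ 3·0·0·5 = 0
  -3*X*Z**2 ↦ -3·0·1·25 = 0
  3*Y**3 ↦ 3·1·0·1 = 0
  3*Y**2*Z ↦ 3·1·0·5 = 0
  -2*Y*Z**2 ↦ -2·1·0·25 = 0
  3*Z**3 ↦ 3·1·1·125 = 375
Sum: F(0, 0, 5) = (0) + (0) + (0) + (0) + (0) + (0) + (0) + (0) + (0) + (375) = 375.
Reducing mod 7: 375 ≡ 4 (mod 7).
Since F(a, b, c) ≡ 4 ≠ 0 (mod 7), P does NOT lie on the curve.


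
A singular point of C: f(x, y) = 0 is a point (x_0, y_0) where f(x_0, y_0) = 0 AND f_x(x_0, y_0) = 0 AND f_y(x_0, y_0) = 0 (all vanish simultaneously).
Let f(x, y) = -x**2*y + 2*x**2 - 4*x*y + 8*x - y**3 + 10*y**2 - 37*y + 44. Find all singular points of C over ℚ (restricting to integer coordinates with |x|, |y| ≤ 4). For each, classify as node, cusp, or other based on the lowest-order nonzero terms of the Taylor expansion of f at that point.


Singular points: {(-2, 3)}; classification: node.

Compute partial derivatives:
  f_x = -2*x*y + 4*x - 4*y + 8.
  f_y = -x**2 - 4*x - 3*y**2 + 20*y - 37.
Scan x_0 ∈ {−4, ..., 4}. For each x_0, f_y(x_0, y) is a polynomial in y; find its integer roots y ∈ {−4, ..., 4}, then test f_x and f at those candidates.
  x = -4: f_y(-4, y) = -3*y**2 + 20*y - 37; no integer root y with |y| ≤ 4.
  x = -3: f_y(-3, y) = -3*y**2 + 20*y - 34; no integer root y with |y| ≤ 4.
  x = -2: f_y(-2, y) = -3*y**2 + 20*y - 33; vanishes at y ∈ {3}. (-2, 3): f_x = 0, f = 0 — SINGULAR.
  x = -1: f_y(-1, y) = -3*y**2 + 20*y - 34; no integer root y with |y| ≤ 4.
  x = 0: f_y(0, y) = -3*y**2 + 20*y - 37; no integer root y with |y| ≤ 4.
  x = 1: f_y(1, y) = -3*y**2 + 20*y - 42; no integer root y with |y| ≤ 4.
  x = 2: f_y(2, y) = -3*y**2 + 20*y - 49; no integer root y with |y| ≤ 4.
  x = 3: f_y(3, y) = -3*y**2 + 20*y - 58; no integer root y with |y| ≤ 4.
  x = 4: f_y(4, y) = -3*y**2 + 20*y - 69; no integer root y with |y| ≤ 4.
Only singular point on the grid: (-2, 3).
Classify: substitute x = -2 + u, y = 3 + v and expand: f = -u**2*v - u**2 - v**3 + v**2.
No constant or linear terms (consistent with a singular point). Quadratic part: -u**2 + v**2. Cubic part: -u**2*v - v**3.
The quadratic part v**2 - u**2 = (v − u)(v + u) splits into two distinct linear factors, so there are two distinct tangent lines y − 3 = ±(x − -2) — this is a node (ordinary double point).
Classification: node.


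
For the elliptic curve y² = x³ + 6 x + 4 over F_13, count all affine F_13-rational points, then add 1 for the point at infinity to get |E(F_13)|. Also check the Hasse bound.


Affine points = {(0, 2), (0, 11), (3, 6), (3, 7), (4, 1), (4, 12), (5, 4), (5, 9), (6, 3), (6, 10), (7, 5), (7, 8), (11, 6), (11, 7), (12, 6), (12, 7)}; affine count = 16; |E(F_13)| = 17.

Discriminant check: Δ ∝ 4a³ + 27b² = 4·6³ + 27·4² = 4·216 + 27·16 ≡ 9 (mod 13). Nonzero ⇒ E is nonsingular.
For each x ∈ F_13, compute rhs = x³ + 6·x + 4 mod 13, then count y ∈ F_13 with y² ≡ rhs.
  x = 0: rhs = 4, matching y values: 2, 11 (2 points).
  x = 1: rhs = 11, matching y values: none (0 points).
  x = 2: rhs = 11, matching y values: none (0 points).
  x = 3: rhs = 10, matching y values: 6, 7 (2 points).
  x = 4: rhs = 1, matching y values: 1, 12 (2 points).
  x = 5: rhs = 3, matching y values: 4, 9 (2 points).
  x = 6: rhs = 9, matching y values: 3, 10 (2 points).
  x = 7: rhs = 12, matching y values: 5, 8 (2 points).
  x = 8: rhs = 5, matching y values: none (0 points).
  x = 9: rhs = 7, matching y values: none (0 points).
  x = 10: rhs = 11, matching y values: none (0 points).
  x = 11: rhs = 10, matching y values: 6, 7 (2 points).
  x = 12: rhs = 10, matching y values: 6, 7 (2 points).
Total affine count: 16.
Full point count |E(F_13)| = 16 + 1 = 17.
Hasse bound: |17 − (13+1)| = |3| = 3 ≤ 2√13 ≈ 7.2111 ✓.
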